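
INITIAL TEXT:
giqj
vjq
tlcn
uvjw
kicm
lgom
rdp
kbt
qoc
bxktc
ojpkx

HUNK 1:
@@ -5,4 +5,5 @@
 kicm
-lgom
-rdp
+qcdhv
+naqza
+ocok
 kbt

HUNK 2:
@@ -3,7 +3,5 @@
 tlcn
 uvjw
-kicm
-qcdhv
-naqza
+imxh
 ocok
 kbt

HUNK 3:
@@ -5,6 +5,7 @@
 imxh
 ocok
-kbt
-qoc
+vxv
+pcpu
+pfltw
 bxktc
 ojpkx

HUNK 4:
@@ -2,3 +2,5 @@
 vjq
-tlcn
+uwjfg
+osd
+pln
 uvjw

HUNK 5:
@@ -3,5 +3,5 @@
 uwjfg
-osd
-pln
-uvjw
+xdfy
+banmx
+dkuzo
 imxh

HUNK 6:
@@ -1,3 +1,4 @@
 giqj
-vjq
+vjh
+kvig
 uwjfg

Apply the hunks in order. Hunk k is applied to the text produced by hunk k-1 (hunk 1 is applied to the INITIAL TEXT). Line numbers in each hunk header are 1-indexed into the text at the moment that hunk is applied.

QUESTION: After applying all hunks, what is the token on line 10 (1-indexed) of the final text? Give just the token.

Hunk 1: at line 5 remove [lgom,rdp] add [qcdhv,naqza,ocok] -> 12 lines: giqj vjq tlcn uvjw kicm qcdhv naqza ocok kbt qoc bxktc ojpkx
Hunk 2: at line 3 remove [kicm,qcdhv,naqza] add [imxh] -> 10 lines: giqj vjq tlcn uvjw imxh ocok kbt qoc bxktc ojpkx
Hunk 3: at line 5 remove [kbt,qoc] add [vxv,pcpu,pfltw] -> 11 lines: giqj vjq tlcn uvjw imxh ocok vxv pcpu pfltw bxktc ojpkx
Hunk 4: at line 2 remove [tlcn] add [uwjfg,osd,pln] -> 13 lines: giqj vjq uwjfg osd pln uvjw imxh ocok vxv pcpu pfltw bxktc ojpkx
Hunk 5: at line 3 remove [osd,pln,uvjw] add [xdfy,banmx,dkuzo] -> 13 lines: giqj vjq uwjfg xdfy banmx dkuzo imxh ocok vxv pcpu pfltw bxktc ojpkx
Hunk 6: at line 1 remove [vjq] add [vjh,kvig] -> 14 lines: giqj vjh kvig uwjfg xdfy banmx dkuzo imxh ocok vxv pcpu pfltw bxktc ojpkx
Final line 10: vxv

Answer: vxv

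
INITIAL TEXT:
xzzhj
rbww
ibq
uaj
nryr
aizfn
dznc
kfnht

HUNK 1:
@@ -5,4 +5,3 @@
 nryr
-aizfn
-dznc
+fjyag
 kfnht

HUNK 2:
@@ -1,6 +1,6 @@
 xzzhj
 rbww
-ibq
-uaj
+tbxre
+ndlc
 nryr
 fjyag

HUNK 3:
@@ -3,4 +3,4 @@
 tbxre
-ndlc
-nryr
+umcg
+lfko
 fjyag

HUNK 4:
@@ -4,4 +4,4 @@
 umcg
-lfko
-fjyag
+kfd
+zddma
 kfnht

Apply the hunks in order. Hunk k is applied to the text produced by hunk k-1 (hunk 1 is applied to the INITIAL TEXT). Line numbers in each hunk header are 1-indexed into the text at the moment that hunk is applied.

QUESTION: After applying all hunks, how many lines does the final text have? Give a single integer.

Hunk 1: at line 5 remove [aizfn,dznc] add [fjyag] -> 7 lines: xzzhj rbww ibq uaj nryr fjyag kfnht
Hunk 2: at line 1 remove [ibq,uaj] add [tbxre,ndlc] -> 7 lines: xzzhj rbww tbxre ndlc nryr fjyag kfnht
Hunk 3: at line 3 remove [ndlc,nryr] add [umcg,lfko] -> 7 lines: xzzhj rbww tbxre umcg lfko fjyag kfnht
Hunk 4: at line 4 remove [lfko,fjyag] add [kfd,zddma] -> 7 lines: xzzhj rbww tbxre umcg kfd zddma kfnht
Final line count: 7

Answer: 7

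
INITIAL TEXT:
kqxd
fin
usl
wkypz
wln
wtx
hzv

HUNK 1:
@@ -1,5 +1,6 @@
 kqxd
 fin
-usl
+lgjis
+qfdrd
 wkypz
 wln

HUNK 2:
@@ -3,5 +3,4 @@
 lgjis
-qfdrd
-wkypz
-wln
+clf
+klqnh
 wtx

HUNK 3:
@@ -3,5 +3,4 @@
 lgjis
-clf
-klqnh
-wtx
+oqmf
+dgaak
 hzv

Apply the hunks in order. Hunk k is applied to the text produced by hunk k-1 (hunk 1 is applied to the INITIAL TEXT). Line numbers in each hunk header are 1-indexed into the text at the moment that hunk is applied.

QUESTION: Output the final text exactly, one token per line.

Answer: kqxd
fin
lgjis
oqmf
dgaak
hzv

Derivation:
Hunk 1: at line 1 remove [usl] add [lgjis,qfdrd] -> 8 lines: kqxd fin lgjis qfdrd wkypz wln wtx hzv
Hunk 2: at line 3 remove [qfdrd,wkypz,wln] add [clf,klqnh] -> 7 lines: kqxd fin lgjis clf klqnh wtx hzv
Hunk 3: at line 3 remove [clf,klqnh,wtx] add [oqmf,dgaak] -> 6 lines: kqxd fin lgjis oqmf dgaak hzv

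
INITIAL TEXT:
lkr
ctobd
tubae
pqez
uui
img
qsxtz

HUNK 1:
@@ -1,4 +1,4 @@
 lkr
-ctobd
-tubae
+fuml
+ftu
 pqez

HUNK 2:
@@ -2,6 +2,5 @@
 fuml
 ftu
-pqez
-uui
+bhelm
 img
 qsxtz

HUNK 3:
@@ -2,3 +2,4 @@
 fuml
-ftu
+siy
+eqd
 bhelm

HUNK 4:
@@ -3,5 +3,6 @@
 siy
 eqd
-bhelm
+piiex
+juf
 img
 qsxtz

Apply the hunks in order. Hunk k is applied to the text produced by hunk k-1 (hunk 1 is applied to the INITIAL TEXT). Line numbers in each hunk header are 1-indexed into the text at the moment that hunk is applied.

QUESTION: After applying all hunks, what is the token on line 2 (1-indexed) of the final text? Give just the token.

Hunk 1: at line 1 remove [ctobd,tubae] add [fuml,ftu] -> 7 lines: lkr fuml ftu pqez uui img qsxtz
Hunk 2: at line 2 remove [pqez,uui] add [bhelm] -> 6 lines: lkr fuml ftu bhelm img qsxtz
Hunk 3: at line 2 remove [ftu] add [siy,eqd] -> 7 lines: lkr fuml siy eqd bhelm img qsxtz
Hunk 4: at line 3 remove [bhelm] add [piiex,juf] -> 8 lines: lkr fuml siy eqd piiex juf img qsxtz
Final line 2: fuml

Answer: fuml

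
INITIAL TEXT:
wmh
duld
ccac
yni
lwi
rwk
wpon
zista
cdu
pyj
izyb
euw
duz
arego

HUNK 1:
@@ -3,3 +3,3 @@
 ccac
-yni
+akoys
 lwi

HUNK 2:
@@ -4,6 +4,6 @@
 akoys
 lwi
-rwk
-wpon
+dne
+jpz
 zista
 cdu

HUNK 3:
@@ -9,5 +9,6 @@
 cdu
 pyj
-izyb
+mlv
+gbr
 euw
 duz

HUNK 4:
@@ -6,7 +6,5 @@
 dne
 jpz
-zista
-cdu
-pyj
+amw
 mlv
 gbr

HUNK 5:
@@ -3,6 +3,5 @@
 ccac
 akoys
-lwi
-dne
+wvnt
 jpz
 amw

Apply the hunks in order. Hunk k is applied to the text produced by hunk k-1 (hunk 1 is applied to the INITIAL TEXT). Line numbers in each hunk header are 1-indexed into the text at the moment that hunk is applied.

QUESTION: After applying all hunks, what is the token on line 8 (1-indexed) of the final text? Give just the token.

Answer: mlv

Derivation:
Hunk 1: at line 3 remove [yni] add [akoys] -> 14 lines: wmh duld ccac akoys lwi rwk wpon zista cdu pyj izyb euw duz arego
Hunk 2: at line 4 remove [rwk,wpon] add [dne,jpz] -> 14 lines: wmh duld ccac akoys lwi dne jpz zista cdu pyj izyb euw duz arego
Hunk 3: at line 9 remove [izyb] add [mlv,gbr] -> 15 lines: wmh duld ccac akoys lwi dne jpz zista cdu pyj mlv gbr euw duz arego
Hunk 4: at line 6 remove [zista,cdu,pyj] add [amw] -> 13 lines: wmh duld ccac akoys lwi dne jpz amw mlv gbr euw duz arego
Hunk 5: at line 3 remove [lwi,dne] add [wvnt] -> 12 lines: wmh duld ccac akoys wvnt jpz amw mlv gbr euw duz arego
Final line 8: mlv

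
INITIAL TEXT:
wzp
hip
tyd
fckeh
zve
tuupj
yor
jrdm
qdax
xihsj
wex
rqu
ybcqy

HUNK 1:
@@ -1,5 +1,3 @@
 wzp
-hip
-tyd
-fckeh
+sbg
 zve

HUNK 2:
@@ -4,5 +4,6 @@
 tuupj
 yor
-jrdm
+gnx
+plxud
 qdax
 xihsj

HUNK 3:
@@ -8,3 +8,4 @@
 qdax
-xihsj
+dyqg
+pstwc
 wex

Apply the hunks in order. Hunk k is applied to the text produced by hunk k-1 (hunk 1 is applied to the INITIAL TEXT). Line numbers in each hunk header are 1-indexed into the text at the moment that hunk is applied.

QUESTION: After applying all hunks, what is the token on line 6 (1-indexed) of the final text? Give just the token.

Answer: gnx

Derivation:
Hunk 1: at line 1 remove [hip,tyd,fckeh] add [sbg] -> 11 lines: wzp sbg zve tuupj yor jrdm qdax xihsj wex rqu ybcqy
Hunk 2: at line 4 remove [jrdm] add [gnx,plxud] -> 12 lines: wzp sbg zve tuupj yor gnx plxud qdax xihsj wex rqu ybcqy
Hunk 3: at line 8 remove [xihsj] add [dyqg,pstwc] -> 13 lines: wzp sbg zve tuupj yor gnx plxud qdax dyqg pstwc wex rqu ybcqy
Final line 6: gnx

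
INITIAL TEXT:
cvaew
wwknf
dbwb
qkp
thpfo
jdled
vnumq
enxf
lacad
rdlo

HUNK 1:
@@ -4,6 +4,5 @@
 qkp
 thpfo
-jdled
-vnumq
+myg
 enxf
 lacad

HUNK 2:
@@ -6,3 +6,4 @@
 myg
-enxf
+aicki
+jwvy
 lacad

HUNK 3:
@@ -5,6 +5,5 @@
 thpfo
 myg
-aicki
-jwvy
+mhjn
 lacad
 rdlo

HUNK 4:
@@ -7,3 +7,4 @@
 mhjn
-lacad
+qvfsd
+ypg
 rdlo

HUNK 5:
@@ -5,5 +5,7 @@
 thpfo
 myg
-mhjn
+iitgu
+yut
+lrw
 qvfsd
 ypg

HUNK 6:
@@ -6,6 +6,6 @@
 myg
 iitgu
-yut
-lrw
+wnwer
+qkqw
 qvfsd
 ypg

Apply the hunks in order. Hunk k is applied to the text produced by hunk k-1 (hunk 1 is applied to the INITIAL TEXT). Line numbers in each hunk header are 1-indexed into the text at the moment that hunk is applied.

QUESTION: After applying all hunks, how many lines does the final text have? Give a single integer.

Answer: 12

Derivation:
Hunk 1: at line 4 remove [jdled,vnumq] add [myg] -> 9 lines: cvaew wwknf dbwb qkp thpfo myg enxf lacad rdlo
Hunk 2: at line 6 remove [enxf] add [aicki,jwvy] -> 10 lines: cvaew wwknf dbwb qkp thpfo myg aicki jwvy lacad rdlo
Hunk 3: at line 5 remove [aicki,jwvy] add [mhjn] -> 9 lines: cvaew wwknf dbwb qkp thpfo myg mhjn lacad rdlo
Hunk 4: at line 7 remove [lacad] add [qvfsd,ypg] -> 10 lines: cvaew wwknf dbwb qkp thpfo myg mhjn qvfsd ypg rdlo
Hunk 5: at line 5 remove [mhjn] add [iitgu,yut,lrw] -> 12 lines: cvaew wwknf dbwb qkp thpfo myg iitgu yut lrw qvfsd ypg rdlo
Hunk 6: at line 6 remove [yut,lrw] add [wnwer,qkqw] -> 12 lines: cvaew wwknf dbwb qkp thpfo myg iitgu wnwer qkqw qvfsd ypg rdlo
Final line count: 12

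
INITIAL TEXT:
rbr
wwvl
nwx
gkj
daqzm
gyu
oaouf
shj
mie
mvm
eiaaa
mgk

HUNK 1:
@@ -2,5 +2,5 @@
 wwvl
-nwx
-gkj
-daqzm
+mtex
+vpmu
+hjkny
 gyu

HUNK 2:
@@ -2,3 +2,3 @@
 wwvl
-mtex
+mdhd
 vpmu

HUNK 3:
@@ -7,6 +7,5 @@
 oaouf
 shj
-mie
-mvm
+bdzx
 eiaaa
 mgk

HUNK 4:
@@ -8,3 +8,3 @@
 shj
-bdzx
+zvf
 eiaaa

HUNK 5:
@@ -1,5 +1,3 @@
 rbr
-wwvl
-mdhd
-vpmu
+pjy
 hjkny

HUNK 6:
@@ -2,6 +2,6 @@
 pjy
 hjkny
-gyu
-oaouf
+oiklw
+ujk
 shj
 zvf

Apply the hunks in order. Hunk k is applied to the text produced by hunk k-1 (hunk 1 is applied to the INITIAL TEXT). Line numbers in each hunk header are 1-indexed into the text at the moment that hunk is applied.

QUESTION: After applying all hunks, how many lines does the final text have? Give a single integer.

Answer: 9

Derivation:
Hunk 1: at line 2 remove [nwx,gkj,daqzm] add [mtex,vpmu,hjkny] -> 12 lines: rbr wwvl mtex vpmu hjkny gyu oaouf shj mie mvm eiaaa mgk
Hunk 2: at line 2 remove [mtex] add [mdhd] -> 12 lines: rbr wwvl mdhd vpmu hjkny gyu oaouf shj mie mvm eiaaa mgk
Hunk 3: at line 7 remove [mie,mvm] add [bdzx] -> 11 lines: rbr wwvl mdhd vpmu hjkny gyu oaouf shj bdzx eiaaa mgk
Hunk 4: at line 8 remove [bdzx] add [zvf] -> 11 lines: rbr wwvl mdhd vpmu hjkny gyu oaouf shj zvf eiaaa mgk
Hunk 5: at line 1 remove [wwvl,mdhd,vpmu] add [pjy] -> 9 lines: rbr pjy hjkny gyu oaouf shj zvf eiaaa mgk
Hunk 6: at line 2 remove [gyu,oaouf] add [oiklw,ujk] -> 9 lines: rbr pjy hjkny oiklw ujk shj zvf eiaaa mgk
Final line count: 9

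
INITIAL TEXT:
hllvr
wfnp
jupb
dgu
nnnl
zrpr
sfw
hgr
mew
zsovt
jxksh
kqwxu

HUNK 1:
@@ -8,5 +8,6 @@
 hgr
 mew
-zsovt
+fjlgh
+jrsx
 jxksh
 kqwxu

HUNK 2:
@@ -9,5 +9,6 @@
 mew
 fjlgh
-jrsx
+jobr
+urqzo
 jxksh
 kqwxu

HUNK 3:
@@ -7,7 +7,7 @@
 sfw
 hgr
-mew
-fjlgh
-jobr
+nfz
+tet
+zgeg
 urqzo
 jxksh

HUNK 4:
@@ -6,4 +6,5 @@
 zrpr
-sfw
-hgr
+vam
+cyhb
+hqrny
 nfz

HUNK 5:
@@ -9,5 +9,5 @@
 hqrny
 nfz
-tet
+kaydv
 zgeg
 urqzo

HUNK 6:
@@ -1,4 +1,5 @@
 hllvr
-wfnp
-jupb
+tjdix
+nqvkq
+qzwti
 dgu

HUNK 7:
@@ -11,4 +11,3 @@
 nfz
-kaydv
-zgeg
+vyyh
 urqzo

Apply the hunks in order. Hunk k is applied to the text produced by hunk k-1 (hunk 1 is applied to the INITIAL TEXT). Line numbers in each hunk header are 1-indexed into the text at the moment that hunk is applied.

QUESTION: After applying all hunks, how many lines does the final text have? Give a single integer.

Hunk 1: at line 8 remove [zsovt] add [fjlgh,jrsx] -> 13 lines: hllvr wfnp jupb dgu nnnl zrpr sfw hgr mew fjlgh jrsx jxksh kqwxu
Hunk 2: at line 9 remove [jrsx] add [jobr,urqzo] -> 14 lines: hllvr wfnp jupb dgu nnnl zrpr sfw hgr mew fjlgh jobr urqzo jxksh kqwxu
Hunk 3: at line 7 remove [mew,fjlgh,jobr] add [nfz,tet,zgeg] -> 14 lines: hllvr wfnp jupb dgu nnnl zrpr sfw hgr nfz tet zgeg urqzo jxksh kqwxu
Hunk 4: at line 6 remove [sfw,hgr] add [vam,cyhb,hqrny] -> 15 lines: hllvr wfnp jupb dgu nnnl zrpr vam cyhb hqrny nfz tet zgeg urqzo jxksh kqwxu
Hunk 5: at line 9 remove [tet] add [kaydv] -> 15 lines: hllvr wfnp jupb dgu nnnl zrpr vam cyhb hqrny nfz kaydv zgeg urqzo jxksh kqwxu
Hunk 6: at line 1 remove [wfnp,jupb] add [tjdix,nqvkq,qzwti] -> 16 lines: hllvr tjdix nqvkq qzwti dgu nnnl zrpr vam cyhb hqrny nfz kaydv zgeg urqzo jxksh kqwxu
Hunk 7: at line 11 remove [kaydv,zgeg] add [vyyh] -> 15 lines: hllvr tjdix nqvkq qzwti dgu nnnl zrpr vam cyhb hqrny nfz vyyh urqzo jxksh kqwxu
Final line count: 15

Answer: 15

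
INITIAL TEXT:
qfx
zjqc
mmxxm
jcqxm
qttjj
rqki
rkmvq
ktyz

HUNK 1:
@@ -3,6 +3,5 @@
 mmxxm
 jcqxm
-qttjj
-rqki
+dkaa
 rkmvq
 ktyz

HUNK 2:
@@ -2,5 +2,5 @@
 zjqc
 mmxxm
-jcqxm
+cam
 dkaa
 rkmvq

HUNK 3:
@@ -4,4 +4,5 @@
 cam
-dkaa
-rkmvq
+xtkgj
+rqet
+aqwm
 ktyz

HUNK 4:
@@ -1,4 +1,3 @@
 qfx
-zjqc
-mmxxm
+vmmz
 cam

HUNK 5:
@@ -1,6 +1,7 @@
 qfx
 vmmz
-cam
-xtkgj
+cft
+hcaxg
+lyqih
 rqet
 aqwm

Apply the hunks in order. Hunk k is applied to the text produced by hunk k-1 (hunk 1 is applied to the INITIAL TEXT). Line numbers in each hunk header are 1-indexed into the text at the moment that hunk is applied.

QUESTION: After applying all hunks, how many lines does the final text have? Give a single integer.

Answer: 8

Derivation:
Hunk 1: at line 3 remove [qttjj,rqki] add [dkaa] -> 7 lines: qfx zjqc mmxxm jcqxm dkaa rkmvq ktyz
Hunk 2: at line 2 remove [jcqxm] add [cam] -> 7 lines: qfx zjqc mmxxm cam dkaa rkmvq ktyz
Hunk 3: at line 4 remove [dkaa,rkmvq] add [xtkgj,rqet,aqwm] -> 8 lines: qfx zjqc mmxxm cam xtkgj rqet aqwm ktyz
Hunk 4: at line 1 remove [zjqc,mmxxm] add [vmmz] -> 7 lines: qfx vmmz cam xtkgj rqet aqwm ktyz
Hunk 5: at line 1 remove [cam,xtkgj] add [cft,hcaxg,lyqih] -> 8 lines: qfx vmmz cft hcaxg lyqih rqet aqwm ktyz
Final line count: 8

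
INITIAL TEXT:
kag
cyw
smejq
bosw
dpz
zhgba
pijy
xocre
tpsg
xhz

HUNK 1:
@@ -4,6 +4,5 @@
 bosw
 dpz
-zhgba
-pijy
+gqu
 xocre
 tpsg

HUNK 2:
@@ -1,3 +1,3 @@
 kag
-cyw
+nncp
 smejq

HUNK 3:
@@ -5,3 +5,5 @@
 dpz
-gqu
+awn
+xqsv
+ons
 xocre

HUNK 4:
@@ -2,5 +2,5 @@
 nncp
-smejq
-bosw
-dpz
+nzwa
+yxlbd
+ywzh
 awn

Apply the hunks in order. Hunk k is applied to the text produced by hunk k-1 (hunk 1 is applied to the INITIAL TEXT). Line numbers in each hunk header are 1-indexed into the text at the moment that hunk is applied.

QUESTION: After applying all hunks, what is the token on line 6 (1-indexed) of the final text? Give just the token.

Hunk 1: at line 4 remove [zhgba,pijy] add [gqu] -> 9 lines: kag cyw smejq bosw dpz gqu xocre tpsg xhz
Hunk 2: at line 1 remove [cyw] add [nncp] -> 9 lines: kag nncp smejq bosw dpz gqu xocre tpsg xhz
Hunk 3: at line 5 remove [gqu] add [awn,xqsv,ons] -> 11 lines: kag nncp smejq bosw dpz awn xqsv ons xocre tpsg xhz
Hunk 4: at line 2 remove [smejq,bosw,dpz] add [nzwa,yxlbd,ywzh] -> 11 lines: kag nncp nzwa yxlbd ywzh awn xqsv ons xocre tpsg xhz
Final line 6: awn

Answer: awn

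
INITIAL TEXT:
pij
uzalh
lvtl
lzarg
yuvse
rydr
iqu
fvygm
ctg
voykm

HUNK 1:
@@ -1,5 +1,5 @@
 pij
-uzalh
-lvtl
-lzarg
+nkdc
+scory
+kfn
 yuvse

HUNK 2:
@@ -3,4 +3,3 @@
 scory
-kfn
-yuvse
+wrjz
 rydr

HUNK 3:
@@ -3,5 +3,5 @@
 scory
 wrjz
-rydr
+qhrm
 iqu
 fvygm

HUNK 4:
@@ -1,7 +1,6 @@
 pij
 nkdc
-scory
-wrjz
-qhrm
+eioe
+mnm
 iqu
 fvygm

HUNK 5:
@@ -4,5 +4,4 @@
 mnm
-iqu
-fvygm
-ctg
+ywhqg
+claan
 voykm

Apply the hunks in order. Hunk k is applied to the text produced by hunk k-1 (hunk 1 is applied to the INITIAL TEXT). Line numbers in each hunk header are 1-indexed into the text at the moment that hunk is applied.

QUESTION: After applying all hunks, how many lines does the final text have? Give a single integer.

Answer: 7

Derivation:
Hunk 1: at line 1 remove [uzalh,lvtl,lzarg] add [nkdc,scory,kfn] -> 10 lines: pij nkdc scory kfn yuvse rydr iqu fvygm ctg voykm
Hunk 2: at line 3 remove [kfn,yuvse] add [wrjz] -> 9 lines: pij nkdc scory wrjz rydr iqu fvygm ctg voykm
Hunk 3: at line 3 remove [rydr] add [qhrm] -> 9 lines: pij nkdc scory wrjz qhrm iqu fvygm ctg voykm
Hunk 4: at line 1 remove [scory,wrjz,qhrm] add [eioe,mnm] -> 8 lines: pij nkdc eioe mnm iqu fvygm ctg voykm
Hunk 5: at line 4 remove [iqu,fvygm,ctg] add [ywhqg,claan] -> 7 lines: pij nkdc eioe mnm ywhqg claan voykm
Final line count: 7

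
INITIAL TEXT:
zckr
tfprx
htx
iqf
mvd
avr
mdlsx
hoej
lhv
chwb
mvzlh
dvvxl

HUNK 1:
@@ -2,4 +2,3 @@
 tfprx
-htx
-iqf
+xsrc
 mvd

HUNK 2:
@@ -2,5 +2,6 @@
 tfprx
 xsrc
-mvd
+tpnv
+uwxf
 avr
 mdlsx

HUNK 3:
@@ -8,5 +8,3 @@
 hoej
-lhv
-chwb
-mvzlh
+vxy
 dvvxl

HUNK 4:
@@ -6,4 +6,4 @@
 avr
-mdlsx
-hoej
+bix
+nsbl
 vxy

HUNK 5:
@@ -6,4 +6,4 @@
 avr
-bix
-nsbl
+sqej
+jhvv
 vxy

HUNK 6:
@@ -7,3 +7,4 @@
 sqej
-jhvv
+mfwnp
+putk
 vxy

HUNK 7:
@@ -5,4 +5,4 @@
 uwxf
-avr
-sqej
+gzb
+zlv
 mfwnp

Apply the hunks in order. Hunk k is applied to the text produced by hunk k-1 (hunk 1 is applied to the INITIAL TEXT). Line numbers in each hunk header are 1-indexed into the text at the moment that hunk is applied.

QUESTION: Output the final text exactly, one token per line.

Hunk 1: at line 2 remove [htx,iqf] add [xsrc] -> 11 lines: zckr tfprx xsrc mvd avr mdlsx hoej lhv chwb mvzlh dvvxl
Hunk 2: at line 2 remove [mvd] add [tpnv,uwxf] -> 12 lines: zckr tfprx xsrc tpnv uwxf avr mdlsx hoej lhv chwb mvzlh dvvxl
Hunk 3: at line 8 remove [lhv,chwb,mvzlh] add [vxy] -> 10 lines: zckr tfprx xsrc tpnv uwxf avr mdlsx hoej vxy dvvxl
Hunk 4: at line 6 remove [mdlsx,hoej] add [bix,nsbl] -> 10 lines: zckr tfprx xsrc tpnv uwxf avr bix nsbl vxy dvvxl
Hunk 5: at line 6 remove [bix,nsbl] add [sqej,jhvv] -> 10 lines: zckr tfprx xsrc tpnv uwxf avr sqej jhvv vxy dvvxl
Hunk 6: at line 7 remove [jhvv] add [mfwnp,putk] -> 11 lines: zckr tfprx xsrc tpnv uwxf avr sqej mfwnp putk vxy dvvxl
Hunk 7: at line 5 remove [avr,sqej] add [gzb,zlv] -> 11 lines: zckr tfprx xsrc tpnv uwxf gzb zlv mfwnp putk vxy dvvxl

Answer: zckr
tfprx
xsrc
tpnv
uwxf
gzb
zlv
mfwnp
putk
vxy
dvvxl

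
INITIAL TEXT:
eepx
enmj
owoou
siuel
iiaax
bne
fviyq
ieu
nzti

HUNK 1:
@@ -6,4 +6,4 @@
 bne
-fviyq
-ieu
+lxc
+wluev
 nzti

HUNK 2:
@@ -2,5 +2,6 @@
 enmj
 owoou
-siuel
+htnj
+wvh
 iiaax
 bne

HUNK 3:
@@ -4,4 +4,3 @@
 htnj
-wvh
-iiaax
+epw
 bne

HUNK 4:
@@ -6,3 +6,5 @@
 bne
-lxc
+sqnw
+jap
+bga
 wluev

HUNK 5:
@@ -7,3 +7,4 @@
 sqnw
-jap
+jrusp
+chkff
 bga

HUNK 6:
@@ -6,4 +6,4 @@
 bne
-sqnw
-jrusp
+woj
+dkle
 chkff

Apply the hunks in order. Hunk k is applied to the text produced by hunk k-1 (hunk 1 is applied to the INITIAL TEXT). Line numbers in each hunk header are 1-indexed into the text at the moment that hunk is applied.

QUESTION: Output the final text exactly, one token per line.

Hunk 1: at line 6 remove [fviyq,ieu] add [lxc,wluev] -> 9 lines: eepx enmj owoou siuel iiaax bne lxc wluev nzti
Hunk 2: at line 2 remove [siuel] add [htnj,wvh] -> 10 lines: eepx enmj owoou htnj wvh iiaax bne lxc wluev nzti
Hunk 3: at line 4 remove [wvh,iiaax] add [epw] -> 9 lines: eepx enmj owoou htnj epw bne lxc wluev nzti
Hunk 4: at line 6 remove [lxc] add [sqnw,jap,bga] -> 11 lines: eepx enmj owoou htnj epw bne sqnw jap bga wluev nzti
Hunk 5: at line 7 remove [jap] add [jrusp,chkff] -> 12 lines: eepx enmj owoou htnj epw bne sqnw jrusp chkff bga wluev nzti
Hunk 6: at line 6 remove [sqnw,jrusp] add [woj,dkle] -> 12 lines: eepx enmj owoou htnj epw bne woj dkle chkff bga wluev nzti

Answer: eepx
enmj
owoou
htnj
epw
bne
woj
dkle
chkff
bga
wluev
nzti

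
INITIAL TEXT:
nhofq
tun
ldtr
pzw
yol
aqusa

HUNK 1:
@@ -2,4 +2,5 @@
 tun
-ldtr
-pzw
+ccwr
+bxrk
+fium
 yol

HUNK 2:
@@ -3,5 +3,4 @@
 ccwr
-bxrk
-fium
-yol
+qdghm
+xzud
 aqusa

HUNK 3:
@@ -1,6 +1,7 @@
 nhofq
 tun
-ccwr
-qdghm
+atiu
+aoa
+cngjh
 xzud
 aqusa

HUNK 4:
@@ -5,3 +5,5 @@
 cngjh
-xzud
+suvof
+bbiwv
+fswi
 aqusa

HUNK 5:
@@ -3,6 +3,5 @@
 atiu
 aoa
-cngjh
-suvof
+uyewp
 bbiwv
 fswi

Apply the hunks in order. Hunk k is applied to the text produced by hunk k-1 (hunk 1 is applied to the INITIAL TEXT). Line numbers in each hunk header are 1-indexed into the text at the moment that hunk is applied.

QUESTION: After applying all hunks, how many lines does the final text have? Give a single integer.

Hunk 1: at line 2 remove [ldtr,pzw] add [ccwr,bxrk,fium] -> 7 lines: nhofq tun ccwr bxrk fium yol aqusa
Hunk 2: at line 3 remove [bxrk,fium,yol] add [qdghm,xzud] -> 6 lines: nhofq tun ccwr qdghm xzud aqusa
Hunk 3: at line 1 remove [ccwr,qdghm] add [atiu,aoa,cngjh] -> 7 lines: nhofq tun atiu aoa cngjh xzud aqusa
Hunk 4: at line 5 remove [xzud] add [suvof,bbiwv,fswi] -> 9 lines: nhofq tun atiu aoa cngjh suvof bbiwv fswi aqusa
Hunk 5: at line 3 remove [cngjh,suvof] add [uyewp] -> 8 lines: nhofq tun atiu aoa uyewp bbiwv fswi aqusa
Final line count: 8

Answer: 8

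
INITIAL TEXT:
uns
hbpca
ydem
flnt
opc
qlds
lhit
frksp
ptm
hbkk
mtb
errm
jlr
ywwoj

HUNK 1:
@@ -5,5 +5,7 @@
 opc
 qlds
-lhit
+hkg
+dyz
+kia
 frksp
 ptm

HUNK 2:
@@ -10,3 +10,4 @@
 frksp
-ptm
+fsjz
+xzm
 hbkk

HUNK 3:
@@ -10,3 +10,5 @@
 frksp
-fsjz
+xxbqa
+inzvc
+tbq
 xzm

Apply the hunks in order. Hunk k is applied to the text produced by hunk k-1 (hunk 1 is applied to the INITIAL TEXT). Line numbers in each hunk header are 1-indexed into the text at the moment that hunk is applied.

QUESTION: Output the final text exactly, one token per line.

Hunk 1: at line 5 remove [lhit] add [hkg,dyz,kia] -> 16 lines: uns hbpca ydem flnt opc qlds hkg dyz kia frksp ptm hbkk mtb errm jlr ywwoj
Hunk 2: at line 10 remove [ptm] add [fsjz,xzm] -> 17 lines: uns hbpca ydem flnt opc qlds hkg dyz kia frksp fsjz xzm hbkk mtb errm jlr ywwoj
Hunk 3: at line 10 remove [fsjz] add [xxbqa,inzvc,tbq] -> 19 lines: uns hbpca ydem flnt opc qlds hkg dyz kia frksp xxbqa inzvc tbq xzm hbkk mtb errm jlr ywwoj

Answer: uns
hbpca
ydem
flnt
opc
qlds
hkg
dyz
kia
frksp
xxbqa
inzvc
tbq
xzm
hbkk
mtb
errm
jlr
ywwoj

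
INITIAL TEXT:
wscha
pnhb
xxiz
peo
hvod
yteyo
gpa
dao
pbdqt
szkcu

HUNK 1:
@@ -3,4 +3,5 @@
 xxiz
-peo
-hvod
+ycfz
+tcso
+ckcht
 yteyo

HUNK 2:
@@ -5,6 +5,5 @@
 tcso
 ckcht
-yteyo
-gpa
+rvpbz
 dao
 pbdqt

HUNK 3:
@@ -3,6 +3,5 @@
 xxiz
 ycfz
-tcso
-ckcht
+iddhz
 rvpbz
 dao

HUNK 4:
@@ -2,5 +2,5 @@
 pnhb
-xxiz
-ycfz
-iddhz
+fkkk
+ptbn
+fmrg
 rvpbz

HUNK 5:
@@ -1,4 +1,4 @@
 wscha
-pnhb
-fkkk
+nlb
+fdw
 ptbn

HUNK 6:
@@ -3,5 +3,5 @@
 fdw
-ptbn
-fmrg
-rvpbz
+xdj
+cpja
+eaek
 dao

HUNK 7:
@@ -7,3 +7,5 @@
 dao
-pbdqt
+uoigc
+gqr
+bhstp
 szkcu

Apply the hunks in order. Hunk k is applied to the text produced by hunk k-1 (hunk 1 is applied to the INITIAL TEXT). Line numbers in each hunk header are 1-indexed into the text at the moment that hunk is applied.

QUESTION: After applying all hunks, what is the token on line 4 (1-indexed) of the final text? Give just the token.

Answer: xdj

Derivation:
Hunk 1: at line 3 remove [peo,hvod] add [ycfz,tcso,ckcht] -> 11 lines: wscha pnhb xxiz ycfz tcso ckcht yteyo gpa dao pbdqt szkcu
Hunk 2: at line 5 remove [yteyo,gpa] add [rvpbz] -> 10 lines: wscha pnhb xxiz ycfz tcso ckcht rvpbz dao pbdqt szkcu
Hunk 3: at line 3 remove [tcso,ckcht] add [iddhz] -> 9 lines: wscha pnhb xxiz ycfz iddhz rvpbz dao pbdqt szkcu
Hunk 4: at line 2 remove [xxiz,ycfz,iddhz] add [fkkk,ptbn,fmrg] -> 9 lines: wscha pnhb fkkk ptbn fmrg rvpbz dao pbdqt szkcu
Hunk 5: at line 1 remove [pnhb,fkkk] add [nlb,fdw] -> 9 lines: wscha nlb fdw ptbn fmrg rvpbz dao pbdqt szkcu
Hunk 6: at line 3 remove [ptbn,fmrg,rvpbz] add [xdj,cpja,eaek] -> 9 lines: wscha nlb fdw xdj cpja eaek dao pbdqt szkcu
Hunk 7: at line 7 remove [pbdqt] add [uoigc,gqr,bhstp] -> 11 lines: wscha nlb fdw xdj cpja eaek dao uoigc gqr bhstp szkcu
Final line 4: xdj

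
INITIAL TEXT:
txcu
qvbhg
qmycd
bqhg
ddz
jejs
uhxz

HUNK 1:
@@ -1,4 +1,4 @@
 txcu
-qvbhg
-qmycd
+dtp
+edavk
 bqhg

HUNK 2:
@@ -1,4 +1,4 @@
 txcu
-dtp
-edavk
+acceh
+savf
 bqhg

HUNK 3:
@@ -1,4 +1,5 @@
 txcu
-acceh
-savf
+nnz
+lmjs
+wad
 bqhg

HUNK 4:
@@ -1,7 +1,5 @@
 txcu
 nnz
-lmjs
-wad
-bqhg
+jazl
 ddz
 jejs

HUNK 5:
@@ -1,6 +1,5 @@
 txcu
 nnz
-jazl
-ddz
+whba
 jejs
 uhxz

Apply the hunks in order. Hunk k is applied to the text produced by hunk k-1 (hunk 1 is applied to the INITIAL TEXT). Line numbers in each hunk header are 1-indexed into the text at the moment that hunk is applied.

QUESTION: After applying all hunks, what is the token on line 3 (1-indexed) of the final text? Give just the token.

Hunk 1: at line 1 remove [qvbhg,qmycd] add [dtp,edavk] -> 7 lines: txcu dtp edavk bqhg ddz jejs uhxz
Hunk 2: at line 1 remove [dtp,edavk] add [acceh,savf] -> 7 lines: txcu acceh savf bqhg ddz jejs uhxz
Hunk 3: at line 1 remove [acceh,savf] add [nnz,lmjs,wad] -> 8 lines: txcu nnz lmjs wad bqhg ddz jejs uhxz
Hunk 4: at line 1 remove [lmjs,wad,bqhg] add [jazl] -> 6 lines: txcu nnz jazl ddz jejs uhxz
Hunk 5: at line 1 remove [jazl,ddz] add [whba] -> 5 lines: txcu nnz whba jejs uhxz
Final line 3: whba

Answer: whba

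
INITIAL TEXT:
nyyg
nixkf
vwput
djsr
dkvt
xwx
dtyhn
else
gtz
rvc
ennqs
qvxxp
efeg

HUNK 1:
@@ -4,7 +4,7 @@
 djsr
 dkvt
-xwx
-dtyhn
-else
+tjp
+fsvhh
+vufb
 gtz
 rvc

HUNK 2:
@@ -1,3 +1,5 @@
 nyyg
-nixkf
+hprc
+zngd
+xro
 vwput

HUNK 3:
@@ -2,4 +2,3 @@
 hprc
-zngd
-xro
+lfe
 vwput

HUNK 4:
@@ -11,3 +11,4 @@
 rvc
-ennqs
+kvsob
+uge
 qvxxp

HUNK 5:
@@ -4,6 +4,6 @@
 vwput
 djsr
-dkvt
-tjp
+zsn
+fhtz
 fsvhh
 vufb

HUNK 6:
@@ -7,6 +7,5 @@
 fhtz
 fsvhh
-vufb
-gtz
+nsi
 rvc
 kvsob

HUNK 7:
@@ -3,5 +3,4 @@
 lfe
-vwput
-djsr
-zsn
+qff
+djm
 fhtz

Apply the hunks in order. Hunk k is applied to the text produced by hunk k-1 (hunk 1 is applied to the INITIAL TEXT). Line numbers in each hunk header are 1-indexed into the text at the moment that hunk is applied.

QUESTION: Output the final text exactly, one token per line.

Answer: nyyg
hprc
lfe
qff
djm
fhtz
fsvhh
nsi
rvc
kvsob
uge
qvxxp
efeg

Derivation:
Hunk 1: at line 4 remove [xwx,dtyhn,else] add [tjp,fsvhh,vufb] -> 13 lines: nyyg nixkf vwput djsr dkvt tjp fsvhh vufb gtz rvc ennqs qvxxp efeg
Hunk 2: at line 1 remove [nixkf] add [hprc,zngd,xro] -> 15 lines: nyyg hprc zngd xro vwput djsr dkvt tjp fsvhh vufb gtz rvc ennqs qvxxp efeg
Hunk 3: at line 2 remove [zngd,xro] add [lfe] -> 14 lines: nyyg hprc lfe vwput djsr dkvt tjp fsvhh vufb gtz rvc ennqs qvxxp efeg
Hunk 4: at line 11 remove [ennqs] add [kvsob,uge] -> 15 lines: nyyg hprc lfe vwput djsr dkvt tjp fsvhh vufb gtz rvc kvsob uge qvxxp efeg
Hunk 5: at line 4 remove [dkvt,tjp] add [zsn,fhtz] -> 15 lines: nyyg hprc lfe vwput djsr zsn fhtz fsvhh vufb gtz rvc kvsob uge qvxxp efeg
Hunk 6: at line 7 remove [vufb,gtz] add [nsi] -> 14 lines: nyyg hprc lfe vwput djsr zsn fhtz fsvhh nsi rvc kvsob uge qvxxp efeg
Hunk 7: at line 3 remove [vwput,djsr,zsn] add [qff,djm] -> 13 lines: nyyg hprc lfe qff djm fhtz fsvhh nsi rvc kvsob uge qvxxp efeg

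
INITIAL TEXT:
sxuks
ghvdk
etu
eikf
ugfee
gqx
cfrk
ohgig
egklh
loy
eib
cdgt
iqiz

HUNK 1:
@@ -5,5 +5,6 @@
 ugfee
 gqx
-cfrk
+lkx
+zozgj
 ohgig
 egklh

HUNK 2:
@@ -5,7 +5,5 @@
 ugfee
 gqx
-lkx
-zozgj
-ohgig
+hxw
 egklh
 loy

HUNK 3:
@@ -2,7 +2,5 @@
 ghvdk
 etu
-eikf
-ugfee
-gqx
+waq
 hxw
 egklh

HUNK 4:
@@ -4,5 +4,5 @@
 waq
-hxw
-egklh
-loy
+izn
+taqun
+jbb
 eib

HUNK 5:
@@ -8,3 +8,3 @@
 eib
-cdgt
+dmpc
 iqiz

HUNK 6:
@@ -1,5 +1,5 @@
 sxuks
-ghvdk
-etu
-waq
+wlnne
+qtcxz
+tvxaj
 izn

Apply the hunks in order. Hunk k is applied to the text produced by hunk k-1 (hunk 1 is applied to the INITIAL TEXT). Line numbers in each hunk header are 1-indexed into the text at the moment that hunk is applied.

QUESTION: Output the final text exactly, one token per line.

Hunk 1: at line 5 remove [cfrk] add [lkx,zozgj] -> 14 lines: sxuks ghvdk etu eikf ugfee gqx lkx zozgj ohgig egklh loy eib cdgt iqiz
Hunk 2: at line 5 remove [lkx,zozgj,ohgig] add [hxw] -> 12 lines: sxuks ghvdk etu eikf ugfee gqx hxw egklh loy eib cdgt iqiz
Hunk 3: at line 2 remove [eikf,ugfee,gqx] add [waq] -> 10 lines: sxuks ghvdk etu waq hxw egklh loy eib cdgt iqiz
Hunk 4: at line 4 remove [hxw,egklh,loy] add [izn,taqun,jbb] -> 10 lines: sxuks ghvdk etu waq izn taqun jbb eib cdgt iqiz
Hunk 5: at line 8 remove [cdgt] add [dmpc] -> 10 lines: sxuks ghvdk etu waq izn taqun jbb eib dmpc iqiz
Hunk 6: at line 1 remove [ghvdk,etu,waq] add [wlnne,qtcxz,tvxaj] -> 10 lines: sxuks wlnne qtcxz tvxaj izn taqun jbb eib dmpc iqiz

Answer: sxuks
wlnne
qtcxz
tvxaj
izn
taqun
jbb
eib
dmpc
iqiz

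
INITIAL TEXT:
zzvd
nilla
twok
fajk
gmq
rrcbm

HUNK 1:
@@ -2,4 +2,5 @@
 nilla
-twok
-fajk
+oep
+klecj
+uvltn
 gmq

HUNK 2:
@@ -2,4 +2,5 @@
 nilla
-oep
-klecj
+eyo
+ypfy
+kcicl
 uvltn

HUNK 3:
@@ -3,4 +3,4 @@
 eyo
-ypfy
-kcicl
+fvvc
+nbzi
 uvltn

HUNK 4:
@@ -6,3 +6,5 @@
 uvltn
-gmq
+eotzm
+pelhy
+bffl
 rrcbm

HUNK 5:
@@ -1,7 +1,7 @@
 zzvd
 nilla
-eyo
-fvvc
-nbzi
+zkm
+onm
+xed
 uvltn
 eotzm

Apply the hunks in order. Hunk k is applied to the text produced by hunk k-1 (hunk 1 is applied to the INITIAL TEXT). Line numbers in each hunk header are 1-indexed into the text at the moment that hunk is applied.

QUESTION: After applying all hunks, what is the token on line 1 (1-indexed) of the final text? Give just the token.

Answer: zzvd

Derivation:
Hunk 1: at line 2 remove [twok,fajk] add [oep,klecj,uvltn] -> 7 lines: zzvd nilla oep klecj uvltn gmq rrcbm
Hunk 2: at line 2 remove [oep,klecj] add [eyo,ypfy,kcicl] -> 8 lines: zzvd nilla eyo ypfy kcicl uvltn gmq rrcbm
Hunk 3: at line 3 remove [ypfy,kcicl] add [fvvc,nbzi] -> 8 lines: zzvd nilla eyo fvvc nbzi uvltn gmq rrcbm
Hunk 4: at line 6 remove [gmq] add [eotzm,pelhy,bffl] -> 10 lines: zzvd nilla eyo fvvc nbzi uvltn eotzm pelhy bffl rrcbm
Hunk 5: at line 1 remove [eyo,fvvc,nbzi] add [zkm,onm,xed] -> 10 lines: zzvd nilla zkm onm xed uvltn eotzm pelhy bffl rrcbm
Final line 1: zzvd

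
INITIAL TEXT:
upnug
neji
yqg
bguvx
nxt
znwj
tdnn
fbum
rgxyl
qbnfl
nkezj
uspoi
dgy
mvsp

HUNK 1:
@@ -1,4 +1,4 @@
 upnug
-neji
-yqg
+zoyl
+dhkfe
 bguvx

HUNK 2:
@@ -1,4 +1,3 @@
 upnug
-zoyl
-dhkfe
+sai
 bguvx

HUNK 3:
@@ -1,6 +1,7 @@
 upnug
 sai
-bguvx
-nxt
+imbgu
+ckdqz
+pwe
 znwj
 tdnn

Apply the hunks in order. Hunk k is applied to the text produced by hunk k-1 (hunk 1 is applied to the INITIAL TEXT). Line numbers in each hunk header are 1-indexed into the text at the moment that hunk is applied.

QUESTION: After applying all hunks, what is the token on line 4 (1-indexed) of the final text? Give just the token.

Answer: ckdqz

Derivation:
Hunk 1: at line 1 remove [neji,yqg] add [zoyl,dhkfe] -> 14 lines: upnug zoyl dhkfe bguvx nxt znwj tdnn fbum rgxyl qbnfl nkezj uspoi dgy mvsp
Hunk 2: at line 1 remove [zoyl,dhkfe] add [sai] -> 13 lines: upnug sai bguvx nxt znwj tdnn fbum rgxyl qbnfl nkezj uspoi dgy mvsp
Hunk 3: at line 1 remove [bguvx,nxt] add [imbgu,ckdqz,pwe] -> 14 lines: upnug sai imbgu ckdqz pwe znwj tdnn fbum rgxyl qbnfl nkezj uspoi dgy mvsp
Final line 4: ckdqz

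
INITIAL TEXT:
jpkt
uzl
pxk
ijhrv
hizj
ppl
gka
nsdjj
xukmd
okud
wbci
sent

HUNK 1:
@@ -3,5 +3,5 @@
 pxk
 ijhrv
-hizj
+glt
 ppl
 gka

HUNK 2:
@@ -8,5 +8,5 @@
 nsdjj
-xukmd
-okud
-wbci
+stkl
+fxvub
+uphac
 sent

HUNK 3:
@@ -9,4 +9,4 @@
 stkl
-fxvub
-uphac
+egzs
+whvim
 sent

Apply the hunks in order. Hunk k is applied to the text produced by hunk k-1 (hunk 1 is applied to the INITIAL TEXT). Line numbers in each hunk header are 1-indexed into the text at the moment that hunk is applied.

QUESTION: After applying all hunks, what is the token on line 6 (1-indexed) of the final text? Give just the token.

Hunk 1: at line 3 remove [hizj] add [glt] -> 12 lines: jpkt uzl pxk ijhrv glt ppl gka nsdjj xukmd okud wbci sent
Hunk 2: at line 8 remove [xukmd,okud,wbci] add [stkl,fxvub,uphac] -> 12 lines: jpkt uzl pxk ijhrv glt ppl gka nsdjj stkl fxvub uphac sent
Hunk 3: at line 9 remove [fxvub,uphac] add [egzs,whvim] -> 12 lines: jpkt uzl pxk ijhrv glt ppl gka nsdjj stkl egzs whvim sent
Final line 6: ppl

Answer: ppl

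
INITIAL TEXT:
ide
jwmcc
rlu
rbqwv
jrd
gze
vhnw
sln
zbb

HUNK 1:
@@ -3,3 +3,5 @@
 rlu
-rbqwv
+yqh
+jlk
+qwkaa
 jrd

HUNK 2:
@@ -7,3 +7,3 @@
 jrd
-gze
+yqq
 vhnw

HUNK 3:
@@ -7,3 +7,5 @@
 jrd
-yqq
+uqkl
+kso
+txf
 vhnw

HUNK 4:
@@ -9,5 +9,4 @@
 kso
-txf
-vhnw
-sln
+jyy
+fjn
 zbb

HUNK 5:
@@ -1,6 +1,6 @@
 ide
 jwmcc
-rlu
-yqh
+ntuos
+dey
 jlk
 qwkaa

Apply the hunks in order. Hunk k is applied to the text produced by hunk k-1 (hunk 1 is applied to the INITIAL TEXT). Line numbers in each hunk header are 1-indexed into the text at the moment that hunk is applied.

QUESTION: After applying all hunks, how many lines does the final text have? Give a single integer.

Hunk 1: at line 3 remove [rbqwv] add [yqh,jlk,qwkaa] -> 11 lines: ide jwmcc rlu yqh jlk qwkaa jrd gze vhnw sln zbb
Hunk 2: at line 7 remove [gze] add [yqq] -> 11 lines: ide jwmcc rlu yqh jlk qwkaa jrd yqq vhnw sln zbb
Hunk 3: at line 7 remove [yqq] add [uqkl,kso,txf] -> 13 lines: ide jwmcc rlu yqh jlk qwkaa jrd uqkl kso txf vhnw sln zbb
Hunk 4: at line 9 remove [txf,vhnw,sln] add [jyy,fjn] -> 12 lines: ide jwmcc rlu yqh jlk qwkaa jrd uqkl kso jyy fjn zbb
Hunk 5: at line 1 remove [rlu,yqh] add [ntuos,dey] -> 12 lines: ide jwmcc ntuos dey jlk qwkaa jrd uqkl kso jyy fjn zbb
Final line count: 12

Answer: 12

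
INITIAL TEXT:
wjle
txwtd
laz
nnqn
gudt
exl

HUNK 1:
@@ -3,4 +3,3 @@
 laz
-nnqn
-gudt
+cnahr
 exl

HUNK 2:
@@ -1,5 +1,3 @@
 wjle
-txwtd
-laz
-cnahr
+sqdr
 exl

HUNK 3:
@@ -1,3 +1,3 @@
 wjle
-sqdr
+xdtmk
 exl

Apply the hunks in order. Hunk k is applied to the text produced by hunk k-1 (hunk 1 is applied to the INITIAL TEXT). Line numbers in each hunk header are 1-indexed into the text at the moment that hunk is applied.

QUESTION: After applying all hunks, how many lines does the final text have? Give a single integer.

Answer: 3

Derivation:
Hunk 1: at line 3 remove [nnqn,gudt] add [cnahr] -> 5 lines: wjle txwtd laz cnahr exl
Hunk 2: at line 1 remove [txwtd,laz,cnahr] add [sqdr] -> 3 lines: wjle sqdr exl
Hunk 3: at line 1 remove [sqdr] add [xdtmk] -> 3 lines: wjle xdtmk exl
Final line count: 3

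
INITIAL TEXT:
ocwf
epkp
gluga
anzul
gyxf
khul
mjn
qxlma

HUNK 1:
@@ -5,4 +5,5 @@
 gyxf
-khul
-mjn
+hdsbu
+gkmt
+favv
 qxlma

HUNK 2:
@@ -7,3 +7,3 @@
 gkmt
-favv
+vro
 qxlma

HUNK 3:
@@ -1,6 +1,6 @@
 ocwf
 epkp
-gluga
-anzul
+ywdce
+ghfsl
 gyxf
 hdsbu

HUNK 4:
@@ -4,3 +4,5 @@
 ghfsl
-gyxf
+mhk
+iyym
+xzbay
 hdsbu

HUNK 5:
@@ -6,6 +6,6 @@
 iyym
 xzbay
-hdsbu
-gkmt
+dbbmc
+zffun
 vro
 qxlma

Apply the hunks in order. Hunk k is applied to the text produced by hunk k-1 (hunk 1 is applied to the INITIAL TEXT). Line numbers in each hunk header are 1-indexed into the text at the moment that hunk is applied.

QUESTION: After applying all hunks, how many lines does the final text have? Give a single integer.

Answer: 11

Derivation:
Hunk 1: at line 5 remove [khul,mjn] add [hdsbu,gkmt,favv] -> 9 lines: ocwf epkp gluga anzul gyxf hdsbu gkmt favv qxlma
Hunk 2: at line 7 remove [favv] add [vro] -> 9 lines: ocwf epkp gluga anzul gyxf hdsbu gkmt vro qxlma
Hunk 3: at line 1 remove [gluga,anzul] add [ywdce,ghfsl] -> 9 lines: ocwf epkp ywdce ghfsl gyxf hdsbu gkmt vro qxlma
Hunk 4: at line 4 remove [gyxf] add [mhk,iyym,xzbay] -> 11 lines: ocwf epkp ywdce ghfsl mhk iyym xzbay hdsbu gkmt vro qxlma
Hunk 5: at line 6 remove [hdsbu,gkmt] add [dbbmc,zffun] -> 11 lines: ocwf epkp ywdce ghfsl mhk iyym xzbay dbbmc zffun vro qxlma
Final line count: 11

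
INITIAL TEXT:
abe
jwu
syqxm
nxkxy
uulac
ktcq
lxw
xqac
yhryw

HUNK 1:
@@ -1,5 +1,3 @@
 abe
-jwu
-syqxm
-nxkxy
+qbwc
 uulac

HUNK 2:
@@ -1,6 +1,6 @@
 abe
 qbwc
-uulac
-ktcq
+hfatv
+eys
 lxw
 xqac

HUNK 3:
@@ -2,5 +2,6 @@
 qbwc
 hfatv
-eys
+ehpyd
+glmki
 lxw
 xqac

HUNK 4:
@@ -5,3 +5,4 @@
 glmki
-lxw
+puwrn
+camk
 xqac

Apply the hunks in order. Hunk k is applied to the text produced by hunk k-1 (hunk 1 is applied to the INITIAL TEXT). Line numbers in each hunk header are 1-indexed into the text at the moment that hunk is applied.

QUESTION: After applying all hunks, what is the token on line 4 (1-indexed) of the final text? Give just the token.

Answer: ehpyd

Derivation:
Hunk 1: at line 1 remove [jwu,syqxm,nxkxy] add [qbwc] -> 7 lines: abe qbwc uulac ktcq lxw xqac yhryw
Hunk 2: at line 1 remove [uulac,ktcq] add [hfatv,eys] -> 7 lines: abe qbwc hfatv eys lxw xqac yhryw
Hunk 3: at line 2 remove [eys] add [ehpyd,glmki] -> 8 lines: abe qbwc hfatv ehpyd glmki lxw xqac yhryw
Hunk 4: at line 5 remove [lxw] add [puwrn,camk] -> 9 lines: abe qbwc hfatv ehpyd glmki puwrn camk xqac yhryw
Final line 4: ehpyd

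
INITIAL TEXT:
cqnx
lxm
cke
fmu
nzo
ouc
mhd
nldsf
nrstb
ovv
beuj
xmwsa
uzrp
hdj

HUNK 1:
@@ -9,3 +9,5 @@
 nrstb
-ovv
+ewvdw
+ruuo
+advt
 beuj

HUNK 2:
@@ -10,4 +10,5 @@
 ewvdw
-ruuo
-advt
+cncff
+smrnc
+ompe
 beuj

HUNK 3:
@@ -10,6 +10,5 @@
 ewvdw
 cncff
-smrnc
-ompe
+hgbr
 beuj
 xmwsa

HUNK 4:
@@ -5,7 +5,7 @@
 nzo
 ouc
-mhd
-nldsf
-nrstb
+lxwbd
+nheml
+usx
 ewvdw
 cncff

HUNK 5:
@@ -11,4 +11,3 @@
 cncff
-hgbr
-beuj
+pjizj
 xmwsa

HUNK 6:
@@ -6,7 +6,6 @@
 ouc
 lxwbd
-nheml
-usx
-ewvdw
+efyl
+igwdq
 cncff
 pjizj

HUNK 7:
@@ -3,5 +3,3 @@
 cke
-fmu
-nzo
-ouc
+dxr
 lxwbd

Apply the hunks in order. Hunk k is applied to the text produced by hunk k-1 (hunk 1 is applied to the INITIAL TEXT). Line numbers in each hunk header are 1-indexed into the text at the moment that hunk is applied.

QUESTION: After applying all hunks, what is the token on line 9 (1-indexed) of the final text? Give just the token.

Answer: pjizj

Derivation:
Hunk 1: at line 9 remove [ovv] add [ewvdw,ruuo,advt] -> 16 lines: cqnx lxm cke fmu nzo ouc mhd nldsf nrstb ewvdw ruuo advt beuj xmwsa uzrp hdj
Hunk 2: at line 10 remove [ruuo,advt] add [cncff,smrnc,ompe] -> 17 lines: cqnx lxm cke fmu nzo ouc mhd nldsf nrstb ewvdw cncff smrnc ompe beuj xmwsa uzrp hdj
Hunk 3: at line 10 remove [smrnc,ompe] add [hgbr] -> 16 lines: cqnx lxm cke fmu nzo ouc mhd nldsf nrstb ewvdw cncff hgbr beuj xmwsa uzrp hdj
Hunk 4: at line 5 remove [mhd,nldsf,nrstb] add [lxwbd,nheml,usx] -> 16 lines: cqnx lxm cke fmu nzo ouc lxwbd nheml usx ewvdw cncff hgbr beuj xmwsa uzrp hdj
Hunk 5: at line 11 remove [hgbr,beuj] add [pjizj] -> 15 lines: cqnx lxm cke fmu nzo ouc lxwbd nheml usx ewvdw cncff pjizj xmwsa uzrp hdj
Hunk 6: at line 6 remove [nheml,usx,ewvdw] add [efyl,igwdq] -> 14 lines: cqnx lxm cke fmu nzo ouc lxwbd efyl igwdq cncff pjizj xmwsa uzrp hdj
Hunk 7: at line 3 remove [fmu,nzo,ouc] add [dxr] -> 12 lines: cqnx lxm cke dxr lxwbd efyl igwdq cncff pjizj xmwsa uzrp hdj
Final line 9: pjizj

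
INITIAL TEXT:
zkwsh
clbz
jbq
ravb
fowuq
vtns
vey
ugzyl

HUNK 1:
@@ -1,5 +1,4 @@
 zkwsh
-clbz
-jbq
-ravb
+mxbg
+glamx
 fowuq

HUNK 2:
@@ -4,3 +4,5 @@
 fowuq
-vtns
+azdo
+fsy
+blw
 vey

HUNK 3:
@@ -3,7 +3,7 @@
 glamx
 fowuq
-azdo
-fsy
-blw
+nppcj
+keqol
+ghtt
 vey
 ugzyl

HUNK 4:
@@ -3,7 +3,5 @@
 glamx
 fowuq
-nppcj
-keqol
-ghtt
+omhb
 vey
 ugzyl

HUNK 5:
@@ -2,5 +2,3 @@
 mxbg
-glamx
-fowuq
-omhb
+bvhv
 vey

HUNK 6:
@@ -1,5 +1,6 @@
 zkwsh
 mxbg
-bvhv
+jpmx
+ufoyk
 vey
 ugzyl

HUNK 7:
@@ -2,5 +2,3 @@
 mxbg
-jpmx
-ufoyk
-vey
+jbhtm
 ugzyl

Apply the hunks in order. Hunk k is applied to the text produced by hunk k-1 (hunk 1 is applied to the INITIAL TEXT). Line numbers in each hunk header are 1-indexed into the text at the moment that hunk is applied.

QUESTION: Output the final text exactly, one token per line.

Answer: zkwsh
mxbg
jbhtm
ugzyl

Derivation:
Hunk 1: at line 1 remove [clbz,jbq,ravb] add [mxbg,glamx] -> 7 lines: zkwsh mxbg glamx fowuq vtns vey ugzyl
Hunk 2: at line 4 remove [vtns] add [azdo,fsy,blw] -> 9 lines: zkwsh mxbg glamx fowuq azdo fsy blw vey ugzyl
Hunk 3: at line 3 remove [azdo,fsy,blw] add [nppcj,keqol,ghtt] -> 9 lines: zkwsh mxbg glamx fowuq nppcj keqol ghtt vey ugzyl
Hunk 4: at line 3 remove [nppcj,keqol,ghtt] add [omhb] -> 7 lines: zkwsh mxbg glamx fowuq omhb vey ugzyl
Hunk 5: at line 2 remove [glamx,fowuq,omhb] add [bvhv] -> 5 lines: zkwsh mxbg bvhv vey ugzyl
Hunk 6: at line 1 remove [bvhv] add [jpmx,ufoyk] -> 6 lines: zkwsh mxbg jpmx ufoyk vey ugzyl
Hunk 7: at line 2 remove [jpmx,ufoyk,vey] add [jbhtm] -> 4 lines: zkwsh mxbg jbhtm ugzyl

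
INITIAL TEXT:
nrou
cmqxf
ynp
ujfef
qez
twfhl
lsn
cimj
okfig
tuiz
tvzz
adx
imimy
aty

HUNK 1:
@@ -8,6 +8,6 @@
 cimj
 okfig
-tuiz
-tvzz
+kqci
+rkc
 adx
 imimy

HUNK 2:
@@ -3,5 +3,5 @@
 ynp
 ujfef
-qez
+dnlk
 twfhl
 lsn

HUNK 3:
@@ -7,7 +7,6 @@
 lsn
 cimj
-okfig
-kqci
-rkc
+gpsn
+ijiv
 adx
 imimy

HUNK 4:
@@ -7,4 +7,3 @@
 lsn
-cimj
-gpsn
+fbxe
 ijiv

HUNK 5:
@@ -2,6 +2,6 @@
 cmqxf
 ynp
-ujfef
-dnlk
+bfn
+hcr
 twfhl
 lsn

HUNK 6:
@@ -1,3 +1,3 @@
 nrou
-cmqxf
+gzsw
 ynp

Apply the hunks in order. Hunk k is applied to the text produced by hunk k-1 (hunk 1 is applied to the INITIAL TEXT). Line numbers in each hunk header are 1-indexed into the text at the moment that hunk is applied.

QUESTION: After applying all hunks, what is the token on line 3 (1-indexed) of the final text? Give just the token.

Answer: ynp

Derivation:
Hunk 1: at line 8 remove [tuiz,tvzz] add [kqci,rkc] -> 14 lines: nrou cmqxf ynp ujfef qez twfhl lsn cimj okfig kqci rkc adx imimy aty
Hunk 2: at line 3 remove [qez] add [dnlk] -> 14 lines: nrou cmqxf ynp ujfef dnlk twfhl lsn cimj okfig kqci rkc adx imimy aty
Hunk 3: at line 7 remove [okfig,kqci,rkc] add [gpsn,ijiv] -> 13 lines: nrou cmqxf ynp ujfef dnlk twfhl lsn cimj gpsn ijiv adx imimy aty
Hunk 4: at line 7 remove [cimj,gpsn] add [fbxe] -> 12 lines: nrou cmqxf ynp ujfef dnlk twfhl lsn fbxe ijiv adx imimy aty
Hunk 5: at line 2 remove [ujfef,dnlk] add [bfn,hcr] -> 12 lines: nrou cmqxf ynp bfn hcr twfhl lsn fbxe ijiv adx imimy aty
Hunk 6: at line 1 remove [cmqxf] add [gzsw] -> 12 lines: nrou gzsw ynp bfn hcr twfhl lsn fbxe ijiv adx imimy aty
Final line 3: ynp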